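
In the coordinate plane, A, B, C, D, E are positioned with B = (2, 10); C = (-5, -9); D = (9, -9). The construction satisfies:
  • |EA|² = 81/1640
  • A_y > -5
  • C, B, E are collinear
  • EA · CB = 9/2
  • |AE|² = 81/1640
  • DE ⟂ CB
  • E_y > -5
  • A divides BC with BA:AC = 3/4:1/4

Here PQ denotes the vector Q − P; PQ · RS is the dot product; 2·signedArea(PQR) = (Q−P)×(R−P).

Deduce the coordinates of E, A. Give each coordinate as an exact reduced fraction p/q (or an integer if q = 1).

1. E_x = -682/205  [C, B, E are collinear ∩ DE ⟂ CB]
2. E_y = -914/205  [C, B, E are collinear ∩ DE ⟂ CB]
   → E = (-682/205, -914/205)
3. A_x = -13/4  [A divides BC with BA:AC = 3/4:1/4]
4. A_y = -17/4  [A divides BC with BA:AC = 3/4:1/4]
   → A = (-13/4, -17/4)

A = (-13/4, -17/4)
E = (-682/205, -914/205)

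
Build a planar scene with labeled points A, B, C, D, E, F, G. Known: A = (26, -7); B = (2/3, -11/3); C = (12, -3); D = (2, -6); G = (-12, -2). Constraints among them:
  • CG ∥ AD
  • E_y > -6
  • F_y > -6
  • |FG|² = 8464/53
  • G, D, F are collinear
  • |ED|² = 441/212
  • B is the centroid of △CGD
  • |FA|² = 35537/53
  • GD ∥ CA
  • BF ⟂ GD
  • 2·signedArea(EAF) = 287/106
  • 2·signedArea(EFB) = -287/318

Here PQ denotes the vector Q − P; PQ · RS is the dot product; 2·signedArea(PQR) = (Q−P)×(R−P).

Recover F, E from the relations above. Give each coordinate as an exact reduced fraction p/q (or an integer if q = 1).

E = (65/106, -297/53)
F = (8/53, -290/53)

1. F_x = 8/53  [G, D, F are collinear ∩ BF ⟂ GD]
2. F_y = -290/53  [G, D, F are collinear ∩ BF ⟂ GD]
   → F = (8/53, -290/53)
3. E_x = 65/106  [2·signedArea(EFB) = -287/318 ∩ 2·signedArea(EAF) = 287/106]
4. E_y = -297/53  [2·signedArea(EFB) = -287/318 ∩ 2·signedArea(EAF) = 287/106]
   → E = (65/106, -297/53)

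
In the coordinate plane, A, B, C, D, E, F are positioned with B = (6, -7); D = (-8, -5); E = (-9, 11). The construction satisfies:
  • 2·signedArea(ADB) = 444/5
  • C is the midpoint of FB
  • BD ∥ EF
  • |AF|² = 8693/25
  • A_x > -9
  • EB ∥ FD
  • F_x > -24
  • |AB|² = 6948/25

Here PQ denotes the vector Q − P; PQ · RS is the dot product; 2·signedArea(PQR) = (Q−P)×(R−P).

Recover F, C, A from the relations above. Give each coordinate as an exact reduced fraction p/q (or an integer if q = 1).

A = (-42/5, 7/5)
C = (-17/2, 3)
F = (-23, 13)

1. F_x = -23  [EB ∥ FD ∩ BD ∥ EF]
2. F_y = 13  [EB ∥ FD ∩ BD ∥ EF]
   → F = (-23, 13)
3. C_x = -17/2  [C is the midpoint of FB]
4. C_y = 3  [C is the midpoint of FB]
   → C = (-17/2, 3)
5. A_x = -42/5  [line 2·x + 14·y + -14/5 = 0 ∩ |AF|² = 8693/25]
6. A_y = 7/5  [line 2·x + 14·y + -14/5 = 0 ∩ |AF|² = 8693/25]
   → A = (-42/5, 7/5)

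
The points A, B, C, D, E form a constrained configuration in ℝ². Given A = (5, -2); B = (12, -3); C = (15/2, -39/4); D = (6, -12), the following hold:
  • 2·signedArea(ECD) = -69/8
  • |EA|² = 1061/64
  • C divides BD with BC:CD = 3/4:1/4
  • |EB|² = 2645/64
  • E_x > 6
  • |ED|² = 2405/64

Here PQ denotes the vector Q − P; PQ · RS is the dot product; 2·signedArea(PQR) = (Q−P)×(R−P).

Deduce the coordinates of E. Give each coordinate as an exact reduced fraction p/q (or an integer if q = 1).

E = (25/4, -47/8)

1. E_x = 25/4  [line 9/4·x + -3/2·y + -183/8 = 0 ∩ |ED|² = 2405/64]
2. E_y = -47/8  [line 9/4·x + -3/2·y + -183/8 = 0 ∩ |ED|² = 2405/64]
   → E = (25/4, -47/8)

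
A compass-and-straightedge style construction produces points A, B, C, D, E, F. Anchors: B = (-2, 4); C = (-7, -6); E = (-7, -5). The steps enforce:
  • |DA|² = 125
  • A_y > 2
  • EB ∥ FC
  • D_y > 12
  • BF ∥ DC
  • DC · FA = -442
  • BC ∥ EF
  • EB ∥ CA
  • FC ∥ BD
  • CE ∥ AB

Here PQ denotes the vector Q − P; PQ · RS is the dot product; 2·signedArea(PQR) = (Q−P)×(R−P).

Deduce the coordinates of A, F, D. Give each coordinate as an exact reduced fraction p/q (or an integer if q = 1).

1. A_x = -2  [CE ∥ AB ∩ EB ∥ CA]
2. A_y = 3  [CE ∥ AB ∩ EB ∥ CA]
   → A = (-2, 3)
3. F_x = -12  [EB ∥ FC ∩ BC ∥ EF]
4. F_y = -15  [EB ∥ FC ∩ BC ∥ EF]
   → F = (-12, -15)
5. D_x = 3  [BF ∥ DC ∩ FC ∥ BD]
6. D_y = 13  [BF ∥ DC ∩ FC ∥ BD]
   → D = (3, 13)

A = (-2, 3)
D = (3, 13)
F = (-12, -15)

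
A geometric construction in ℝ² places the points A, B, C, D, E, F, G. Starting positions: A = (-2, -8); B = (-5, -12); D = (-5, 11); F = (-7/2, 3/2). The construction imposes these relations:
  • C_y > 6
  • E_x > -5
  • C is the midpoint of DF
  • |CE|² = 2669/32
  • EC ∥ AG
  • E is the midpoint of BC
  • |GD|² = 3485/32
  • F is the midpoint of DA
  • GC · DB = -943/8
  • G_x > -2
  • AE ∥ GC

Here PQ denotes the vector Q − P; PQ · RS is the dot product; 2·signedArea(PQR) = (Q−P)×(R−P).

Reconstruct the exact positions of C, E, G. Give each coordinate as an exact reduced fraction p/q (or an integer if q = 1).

1. C_x = -17/4  [C is the midpoint of DF]
2. C_y = 25/4  [C is the midpoint of DF]
   → C = (-17/4, 25/4)
3. E_x = -37/8  [E is the midpoint of BC]
4. E_y = -23/8  [E is the midpoint of BC]
   → E = (-37/8, -23/8)
5. G_x = -13/8  [AE ∥ GC ∩ EC ∥ AG]
6. G_y = 9/8  [AE ∥ GC ∩ EC ∥ AG]
   → G = (-13/8, 9/8)

C = (-17/4, 25/4)
E = (-37/8, -23/8)
G = (-13/8, 9/8)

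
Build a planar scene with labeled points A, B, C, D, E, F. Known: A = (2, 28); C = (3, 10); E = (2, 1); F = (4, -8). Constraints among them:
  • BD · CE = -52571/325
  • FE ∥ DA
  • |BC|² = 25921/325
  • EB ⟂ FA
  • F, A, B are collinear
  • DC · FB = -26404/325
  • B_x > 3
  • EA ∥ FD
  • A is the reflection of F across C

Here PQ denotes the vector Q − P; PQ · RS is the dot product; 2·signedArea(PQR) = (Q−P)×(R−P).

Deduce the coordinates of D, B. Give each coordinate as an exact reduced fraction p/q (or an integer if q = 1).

1. D_x = 4  [FE ∥ DA ∩ EA ∥ FD]
2. D_y = 19  [FE ∥ DA ∩ EA ∥ FD]
   → D = (4, 19)
3. B_x = 1136/325  [F, A, B are collinear ∩ EB ⟂ FA]
4. B_y = 352/325  [F, A, B are collinear ∩ EB ⟂ FA]
   → B = (1136/325, 352/325)

B = (1136/325, 352/325)
D = (4, 19)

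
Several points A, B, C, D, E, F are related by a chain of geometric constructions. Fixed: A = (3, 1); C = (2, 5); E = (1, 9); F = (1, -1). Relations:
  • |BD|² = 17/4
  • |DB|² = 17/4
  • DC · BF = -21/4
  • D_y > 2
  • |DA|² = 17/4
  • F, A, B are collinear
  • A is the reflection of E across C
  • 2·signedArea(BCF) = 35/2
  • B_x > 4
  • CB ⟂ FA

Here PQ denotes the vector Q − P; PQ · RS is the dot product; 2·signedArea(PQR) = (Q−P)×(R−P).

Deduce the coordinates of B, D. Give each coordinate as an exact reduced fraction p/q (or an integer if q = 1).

B = (9/2, 5/2)
D = (5/2, 3)

1. B_x = 9/2  [F, A, B are collinear ∩ CB ⟂ FA]
2. B_y = 5/2  [F, A, B are collinear ∩ CB ⟂ FA]
   → B = (9/2, 5/2)
3. D_x = 5/2  [line 7/2·x + 7/2·y + -77/4 = 0 ∩ |DB|² = 17/4]
4. D_y = 3  [line 7/2·x + 7/2·y + -77/4 = 0 ∩ |DB|² = 17/4]
   → D = (5/2, 3)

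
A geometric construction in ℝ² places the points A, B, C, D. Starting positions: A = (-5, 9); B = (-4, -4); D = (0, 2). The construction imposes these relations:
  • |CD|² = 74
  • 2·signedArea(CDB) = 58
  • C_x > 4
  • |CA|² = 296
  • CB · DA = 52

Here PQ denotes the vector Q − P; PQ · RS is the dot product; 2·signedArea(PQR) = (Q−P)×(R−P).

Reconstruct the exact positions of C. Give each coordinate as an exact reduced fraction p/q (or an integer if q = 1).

C = (5, -5)

1. C_x = 5  [2·signedArea(CDB) = 58 ∩ CB · DA = 52]
2. C_y = -5  [2·signedArea(CDB) = 58 ∩ CB · DA = 52]
   → C = (5, -5)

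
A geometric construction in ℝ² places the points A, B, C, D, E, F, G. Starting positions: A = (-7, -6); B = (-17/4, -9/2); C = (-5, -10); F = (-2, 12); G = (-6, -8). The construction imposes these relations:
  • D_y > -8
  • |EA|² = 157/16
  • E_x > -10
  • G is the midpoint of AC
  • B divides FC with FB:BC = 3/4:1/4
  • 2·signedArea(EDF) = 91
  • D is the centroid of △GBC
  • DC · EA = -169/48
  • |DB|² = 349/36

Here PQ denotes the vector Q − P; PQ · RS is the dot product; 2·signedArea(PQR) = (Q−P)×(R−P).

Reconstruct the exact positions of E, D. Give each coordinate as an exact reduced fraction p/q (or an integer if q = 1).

D = (-61/12, -15/2)
E = (-39/4, -15/2)

1. D_x = -61/12  [D is the centroid of △GBC]
2. D_y = -15/2  [D is the centroid of △GBC]
   → D = (-61/12, -15/2)
3. E_x = -39/4  [2·signedArea(EDF) = 91 ∩ DC · EA = -169/48]
4. E_y = -15/2  [2·signedArea(EDF) = 91 ∩ DC · EA = -169/48]
   → E = (-39/4, -15/2)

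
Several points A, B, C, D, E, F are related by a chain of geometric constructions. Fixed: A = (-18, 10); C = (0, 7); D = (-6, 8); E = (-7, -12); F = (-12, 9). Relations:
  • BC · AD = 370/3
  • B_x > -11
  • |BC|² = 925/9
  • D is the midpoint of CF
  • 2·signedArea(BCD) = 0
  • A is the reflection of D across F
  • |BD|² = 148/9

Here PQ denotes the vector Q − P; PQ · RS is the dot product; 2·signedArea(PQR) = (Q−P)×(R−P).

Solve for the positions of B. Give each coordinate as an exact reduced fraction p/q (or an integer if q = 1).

B = (-10, 26/3)

1. B_x = -10  [2·signedArea(BCD) = 0 ∩ BC · AD = 370/3]
2. B_y = 26/3  [2·signedArea(BCD) = 0 ∩ BC · AD = 370/3]
   → B = (-10, 26/3)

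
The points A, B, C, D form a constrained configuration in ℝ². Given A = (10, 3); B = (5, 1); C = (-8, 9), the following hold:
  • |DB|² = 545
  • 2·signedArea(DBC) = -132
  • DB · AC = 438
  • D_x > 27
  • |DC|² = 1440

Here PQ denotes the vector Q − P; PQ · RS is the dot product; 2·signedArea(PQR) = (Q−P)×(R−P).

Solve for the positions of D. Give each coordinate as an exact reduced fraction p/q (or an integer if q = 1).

1. D_x = 28  [2·signedArea(DBC) = -132 ∩ DB · AC = 438]
2. D_y = -3  [2·signedArea(DBC) = -132 ∩ DB · AC = 438]
   → D = (28, -3)

D = (28, -3)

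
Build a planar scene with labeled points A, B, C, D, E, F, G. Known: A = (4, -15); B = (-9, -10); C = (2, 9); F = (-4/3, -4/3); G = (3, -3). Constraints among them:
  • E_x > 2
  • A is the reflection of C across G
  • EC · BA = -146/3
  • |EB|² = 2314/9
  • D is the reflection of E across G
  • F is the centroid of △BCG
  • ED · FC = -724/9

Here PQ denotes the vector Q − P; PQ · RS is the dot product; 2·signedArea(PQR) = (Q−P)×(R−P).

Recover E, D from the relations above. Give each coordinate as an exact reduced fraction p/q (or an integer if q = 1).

D = (10/3, -7)
E = (8/3, 1)

1. E_x = 8/3  [line -13·x + 5·y + 89/3 = 0 ∩ |EB|² = 2314/9]
2. E_y = 1  [line -13·x + 5·y + 89/3 = 0 ∩ |EB|² = 2314/9]
   → E = (8/3, 1)
3. D_x = 10/3  [D is the reflection of E across G]
4. D_y = -7  [D is the reflection of E across G]
   → D = (10/3, -7)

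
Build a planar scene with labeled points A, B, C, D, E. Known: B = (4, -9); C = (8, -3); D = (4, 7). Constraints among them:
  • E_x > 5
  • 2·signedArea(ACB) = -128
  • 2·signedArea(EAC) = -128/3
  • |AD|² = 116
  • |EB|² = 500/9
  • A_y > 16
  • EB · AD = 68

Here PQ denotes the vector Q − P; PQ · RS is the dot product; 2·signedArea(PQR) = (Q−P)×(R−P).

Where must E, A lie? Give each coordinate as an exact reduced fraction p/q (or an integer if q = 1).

A = (0, 17)
E = (16/3, -5/3)

1. A_x = 0  [line 6·x + -4·y + 68 = 0 ∩ |AD|² = 116]
2. A_y = 17  [line 6·x + -4·y + 68 = 0 ∩ |AD|² = 116]
   → A = (0, 17)
3. E_x = 16/3  [EB · AD = 68 ∩ 2·signedArea(EAC) = -128/3]
4. E_y = -5/3  [EB · AD = 68 ∩ 2·signedArea(EAC) = -128/3]
   → E = (16/3, -5/3)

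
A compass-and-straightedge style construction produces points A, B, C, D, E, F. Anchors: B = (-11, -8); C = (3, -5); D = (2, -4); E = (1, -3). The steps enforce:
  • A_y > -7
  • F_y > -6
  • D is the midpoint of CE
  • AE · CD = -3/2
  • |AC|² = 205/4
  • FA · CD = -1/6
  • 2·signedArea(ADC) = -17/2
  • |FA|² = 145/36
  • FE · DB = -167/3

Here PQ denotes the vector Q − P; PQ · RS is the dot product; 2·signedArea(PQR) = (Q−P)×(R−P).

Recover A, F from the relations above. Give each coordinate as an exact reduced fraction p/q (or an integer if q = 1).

1. A_x = -4  [AE · CD = -3/2 ∩ 2·signedArea(ADC) = -17/2]
2. A_y = -13/2  [AE · CD = -3/2 ∩ 2·signedArea(ADC) = -17/2]
   → A = (-4, -13/2)
3. F_x = -8/3  [FE · DB = -167/3 ∩ FA · CD = -1/6]
4. F_y = -5  [FE · DB = -167/3 ∩ FA · CD = -1/6]
   → F = (-8/3, -5)

A = (-4, -13/2)
F = (-8/3, -5)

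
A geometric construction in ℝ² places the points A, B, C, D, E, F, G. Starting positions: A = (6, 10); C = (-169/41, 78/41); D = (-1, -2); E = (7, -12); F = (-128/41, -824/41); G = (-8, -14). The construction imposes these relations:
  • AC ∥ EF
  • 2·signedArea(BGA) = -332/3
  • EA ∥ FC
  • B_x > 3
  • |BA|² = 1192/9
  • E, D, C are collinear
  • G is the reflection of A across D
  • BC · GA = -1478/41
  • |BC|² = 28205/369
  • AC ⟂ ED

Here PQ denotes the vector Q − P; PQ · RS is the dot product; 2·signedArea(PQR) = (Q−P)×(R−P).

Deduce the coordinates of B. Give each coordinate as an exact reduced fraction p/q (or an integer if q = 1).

B = (4, -4/3)

1. B_x = 4  [2·signedArea(BGA) = -332/3 ∩ BC · GA = -1478/41]
2. B_y = -4/3  [2·signedArea(BGA) = -332/3 ∩ BC · GA = -1478/41]
   → B = (4, -4/3)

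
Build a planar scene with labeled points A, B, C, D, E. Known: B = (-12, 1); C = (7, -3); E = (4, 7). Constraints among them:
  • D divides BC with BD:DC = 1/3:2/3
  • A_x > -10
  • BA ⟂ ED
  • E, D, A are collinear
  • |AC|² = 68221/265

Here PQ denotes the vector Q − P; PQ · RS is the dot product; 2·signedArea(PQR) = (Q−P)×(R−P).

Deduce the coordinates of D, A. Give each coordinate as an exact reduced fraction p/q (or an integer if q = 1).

A = (-11984/1325, -3837/1325)
D = (-17/3, -1/3)

1. D_x = -17/3  [D divides BC with BD:DC = 1/3:2/3]
2. D_y = -1/3  [D divides BC with BD:DC = 1/3:2/3]
   → D = (-17/3, -1/3)
3. A_x = -11984/1325  [E, D, A are collinear ∩ BA ⟂ ED]
4. A_y = -3837/1325  [E, D, A are collinear ∩ BA ⟂ ED]
   → A = (-11984/1325, -3837/1325)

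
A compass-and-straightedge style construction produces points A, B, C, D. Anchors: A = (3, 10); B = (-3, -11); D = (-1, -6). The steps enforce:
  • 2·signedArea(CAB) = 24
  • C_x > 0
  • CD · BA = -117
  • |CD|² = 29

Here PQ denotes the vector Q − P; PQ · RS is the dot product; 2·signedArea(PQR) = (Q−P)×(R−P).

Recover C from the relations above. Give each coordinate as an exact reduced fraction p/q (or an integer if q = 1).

C = (1, -1)

1. C_x = 1  [CD · BA = -117 ∩ 2·signedArea(CAB) = 24]
2. C_y = -1  [CD · BA = -117 ∩ 2·signedArea(CAB) = 24]
   → C = (1, -1)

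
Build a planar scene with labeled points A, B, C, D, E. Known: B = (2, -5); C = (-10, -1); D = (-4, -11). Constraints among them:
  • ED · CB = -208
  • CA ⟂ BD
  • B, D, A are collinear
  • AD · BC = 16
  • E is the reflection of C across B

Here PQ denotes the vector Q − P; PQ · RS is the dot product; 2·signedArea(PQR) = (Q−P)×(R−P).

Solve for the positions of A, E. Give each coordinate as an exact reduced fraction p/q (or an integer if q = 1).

A = (-2, -9)
E = (14, -9)

1. A_x = -2  [B, D, A are collinear ∩ CA ⟂ BD]
2. A_y = -9  [B, D, A are collinear ∩ CA ⟂ BD]
   → A = (-2, -9)
3. E_x = 14  [E is the reflection of C across B]
4. E_y = -9  [E is the reflection of C across B]
   → E = (14, -9)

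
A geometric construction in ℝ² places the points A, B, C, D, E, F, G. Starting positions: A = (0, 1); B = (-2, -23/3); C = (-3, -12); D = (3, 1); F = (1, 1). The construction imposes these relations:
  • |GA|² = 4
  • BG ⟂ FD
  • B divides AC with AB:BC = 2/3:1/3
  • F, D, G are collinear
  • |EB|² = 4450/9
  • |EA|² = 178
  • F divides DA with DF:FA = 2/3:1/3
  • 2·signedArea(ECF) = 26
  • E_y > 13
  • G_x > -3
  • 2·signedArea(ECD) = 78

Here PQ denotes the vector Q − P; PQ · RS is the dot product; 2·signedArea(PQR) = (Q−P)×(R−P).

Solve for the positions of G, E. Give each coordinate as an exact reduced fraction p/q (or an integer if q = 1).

1. G_x = -2  [F, D, G are collinear ∩ BG ⟂ FD]
2. G_y = 1  [F, D, G are collinear ∩ BG ⟂ FD]
   → G = (-2, 1)
3. E_x = 3  [2·signedArea(ECD) = 78 ∩ 2·signedArea(ECF) = 26]
4. E_y = 14  [2·signedArea(ECD) = 78 ∩ 2·signedArea(ECF) = 26]
   → E = (3, 14)

E = (3, 14)
G = (-2, 1)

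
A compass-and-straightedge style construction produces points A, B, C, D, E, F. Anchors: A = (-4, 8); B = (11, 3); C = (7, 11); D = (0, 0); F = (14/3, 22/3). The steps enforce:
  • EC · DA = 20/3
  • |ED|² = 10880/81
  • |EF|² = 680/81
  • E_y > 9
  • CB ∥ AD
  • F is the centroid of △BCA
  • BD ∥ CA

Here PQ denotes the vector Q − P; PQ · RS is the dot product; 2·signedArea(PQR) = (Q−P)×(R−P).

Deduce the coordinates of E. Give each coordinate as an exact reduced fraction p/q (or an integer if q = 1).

1. E_x = 56/9  [line 4·x + -8·y + 160/3 = 0 ∩ |ED|² = 10880/81]
2. E_y = 88/9  [line 4·x + -8·y + 160/3 = 0 ∩ |ED|² = 10880/81]
   → E = (56/9, 88/9)

E = (56/9, 88/9)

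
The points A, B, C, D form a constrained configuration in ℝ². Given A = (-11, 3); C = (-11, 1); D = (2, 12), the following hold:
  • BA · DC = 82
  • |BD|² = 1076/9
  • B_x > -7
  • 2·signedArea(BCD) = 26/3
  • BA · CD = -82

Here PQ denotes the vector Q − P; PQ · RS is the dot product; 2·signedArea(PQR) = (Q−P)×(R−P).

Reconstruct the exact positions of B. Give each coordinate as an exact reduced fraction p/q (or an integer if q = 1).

1. B_x = -20/3  [BA · CD = -82 ∩ 2·signedArea(BCD) = 26/3]
2. B_y = 16/3  [BA · CD = -82 ∩ 2·signedArea(BCD) = 26/3]
   → B = (-20/3, 16/3)

B = (-20/3, 16/3)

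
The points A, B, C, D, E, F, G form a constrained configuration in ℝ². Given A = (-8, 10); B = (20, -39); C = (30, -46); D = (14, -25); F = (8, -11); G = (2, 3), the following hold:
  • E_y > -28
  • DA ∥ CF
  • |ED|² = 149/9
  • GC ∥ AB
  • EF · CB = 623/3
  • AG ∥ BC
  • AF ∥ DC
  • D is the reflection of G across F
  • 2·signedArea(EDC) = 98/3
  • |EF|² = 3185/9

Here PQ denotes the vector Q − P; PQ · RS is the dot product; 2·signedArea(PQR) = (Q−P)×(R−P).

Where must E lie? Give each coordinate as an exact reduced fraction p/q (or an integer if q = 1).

1. E_x = 52/3  [2·signedArea(EDC) = 98/3 ∩ EF · CB = 623/3]
2. E_y = -82/3  [2·signedArea(EDC) = 98/3 ∩ EF · CB = 623/3]
   → E = (52/3, -82/3)

E = (52/3, -82/3)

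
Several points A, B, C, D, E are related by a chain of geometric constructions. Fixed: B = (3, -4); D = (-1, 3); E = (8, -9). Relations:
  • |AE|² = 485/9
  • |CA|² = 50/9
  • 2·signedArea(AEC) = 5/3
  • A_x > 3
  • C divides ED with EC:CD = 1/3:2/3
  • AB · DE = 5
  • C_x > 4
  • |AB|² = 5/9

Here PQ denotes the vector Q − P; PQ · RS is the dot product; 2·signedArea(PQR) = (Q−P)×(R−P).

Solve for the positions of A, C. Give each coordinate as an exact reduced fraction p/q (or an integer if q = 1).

A = (10/3, -10/3)
C = (5, -5)

1. A_x = 10/3  [line -9·x + 12·y + 70 = 0 ∩ |AB|² = 5/9]
2. A_y = -10/3  [line -9·x + 12·y + 70 = 0 ∩ |AB|² = 5/9]
   → A = (10/3, -10/3)
3. C_x = 5  [C divides ED with EC:CD = 1/3:2/3]
4. C_y = -5  [C divides ED with EC:CD = 1/3:2/3]
   → C = (5, -5)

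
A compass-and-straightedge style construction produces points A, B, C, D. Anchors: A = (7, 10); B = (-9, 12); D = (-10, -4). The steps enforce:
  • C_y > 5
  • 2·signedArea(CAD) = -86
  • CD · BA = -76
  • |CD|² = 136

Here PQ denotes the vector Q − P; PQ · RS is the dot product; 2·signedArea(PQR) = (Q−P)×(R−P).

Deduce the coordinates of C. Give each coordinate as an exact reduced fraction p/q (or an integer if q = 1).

1. C_x = -4  [2·signedArea(CAD) = -86 ∩ CD · BA = -76]
2. C_y = 6  [2·signedArea(CAD) = -86 ∩ CD · BA = -76]
   → C = (-4, 6)

C = (-4, 6)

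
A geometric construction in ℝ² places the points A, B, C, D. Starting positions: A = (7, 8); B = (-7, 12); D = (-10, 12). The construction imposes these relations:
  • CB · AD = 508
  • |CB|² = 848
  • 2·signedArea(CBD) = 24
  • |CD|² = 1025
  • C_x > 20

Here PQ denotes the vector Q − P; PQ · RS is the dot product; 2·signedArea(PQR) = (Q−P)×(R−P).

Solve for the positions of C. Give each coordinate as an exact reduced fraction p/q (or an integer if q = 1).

C = (21, 4)

1. C_x = 21  [CB · AD = 508 ∩ 2·signedArea(CBD) = 24]
2. C_y = 4  [CB · AD = 508 ∩ 2·signedArea(CBD) = 24]
   → C = (21, 4)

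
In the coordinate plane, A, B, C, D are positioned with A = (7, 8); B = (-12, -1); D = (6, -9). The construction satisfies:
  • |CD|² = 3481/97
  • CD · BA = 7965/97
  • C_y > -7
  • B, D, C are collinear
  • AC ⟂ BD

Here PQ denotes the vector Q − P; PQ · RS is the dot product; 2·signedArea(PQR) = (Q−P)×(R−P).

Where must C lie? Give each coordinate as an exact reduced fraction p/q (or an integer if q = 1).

1. C_x = 51/97  [B, D, C are collinear ∩ AC ⟂ BD]
2. C_y = -637/97  [B, D, C are collinear ∩ AC ⟂ BD]
   → C = (51/97, -637/97)

C = (51/97, -637/97)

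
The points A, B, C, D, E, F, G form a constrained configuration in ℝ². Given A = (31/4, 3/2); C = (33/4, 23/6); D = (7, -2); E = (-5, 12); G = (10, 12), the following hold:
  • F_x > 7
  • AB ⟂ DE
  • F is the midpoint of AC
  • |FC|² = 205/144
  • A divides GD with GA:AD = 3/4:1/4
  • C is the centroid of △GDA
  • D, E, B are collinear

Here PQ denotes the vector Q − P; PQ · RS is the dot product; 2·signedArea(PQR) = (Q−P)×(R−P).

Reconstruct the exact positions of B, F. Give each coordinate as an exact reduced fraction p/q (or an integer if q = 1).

B = (95/17, -6/17)
F = (8, 8/3)

1. B_x = 95/17  [D, E, B are collinear ∩ AB ⟂ DE]
2. B_y = -6/17  [D, E, B are collinear ∩ AB ⟂ DE]
   → B = (95/17, -6/17)
3. F_x = 8  [F is the midpoint of AC]
4. F_y = 8/3  [F is the midpoint of AC]
   → F = (8, 8/3)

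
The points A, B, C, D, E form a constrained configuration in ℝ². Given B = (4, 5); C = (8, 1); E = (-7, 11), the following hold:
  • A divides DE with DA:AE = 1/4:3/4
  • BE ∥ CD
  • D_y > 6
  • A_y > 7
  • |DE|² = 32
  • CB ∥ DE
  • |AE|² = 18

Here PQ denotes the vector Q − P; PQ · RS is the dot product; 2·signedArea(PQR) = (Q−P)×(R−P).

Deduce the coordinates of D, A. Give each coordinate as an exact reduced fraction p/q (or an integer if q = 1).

A = (-4, 8)
D = (-3, 7)

1. D_x = -3  [CB ∥ DE ∩ BE ∥ CD]
2. D_y = 7  [CB ∥ DE ∩ BE ∥ CD]
   → D = (-3, 7)
3. A_x = -4  [A divides DE with DA:AE = 1/4:3/4]
4. A_y = 8  [A divides DE with DA:AE = 1/4:3/4]
   → A = (-4, 8)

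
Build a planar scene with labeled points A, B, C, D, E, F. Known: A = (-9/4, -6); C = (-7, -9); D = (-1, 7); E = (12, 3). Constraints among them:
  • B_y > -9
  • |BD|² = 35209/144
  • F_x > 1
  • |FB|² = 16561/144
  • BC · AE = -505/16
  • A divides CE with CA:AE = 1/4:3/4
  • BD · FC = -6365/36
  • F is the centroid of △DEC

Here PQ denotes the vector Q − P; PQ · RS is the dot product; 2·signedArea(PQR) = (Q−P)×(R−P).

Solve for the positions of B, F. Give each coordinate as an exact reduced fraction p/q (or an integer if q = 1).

B = (-65/12, -8)
F = (4/3, 1/3)

1. F_x = 4/3  [F is the centroid of △DEC]
2. F_y = 1/3  [F is the centroid of △DEC]
   → F = (4/3, 1/3)
3. B_x = -65/12  [BC · AE = -505/16 ∩ BD · FC = -6365/36]
4. B_y = -8  [BC · AE = -505/16 ∩ BD · FC = -6365/36]
   → B = (-65/12, -8)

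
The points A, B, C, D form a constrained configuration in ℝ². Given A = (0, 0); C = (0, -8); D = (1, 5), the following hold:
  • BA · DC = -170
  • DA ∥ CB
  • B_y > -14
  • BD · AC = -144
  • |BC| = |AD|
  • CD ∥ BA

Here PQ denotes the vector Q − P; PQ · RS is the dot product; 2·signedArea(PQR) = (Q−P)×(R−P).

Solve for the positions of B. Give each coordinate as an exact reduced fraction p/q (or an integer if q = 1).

1. B_x = -1  [CD ∥ BA ∩ DA ∥ CB]
2. B_y = -13  [CD ∥ BA ∩ DA ∥ CB]
   → B = (-1, -13)

B = (-1, -13)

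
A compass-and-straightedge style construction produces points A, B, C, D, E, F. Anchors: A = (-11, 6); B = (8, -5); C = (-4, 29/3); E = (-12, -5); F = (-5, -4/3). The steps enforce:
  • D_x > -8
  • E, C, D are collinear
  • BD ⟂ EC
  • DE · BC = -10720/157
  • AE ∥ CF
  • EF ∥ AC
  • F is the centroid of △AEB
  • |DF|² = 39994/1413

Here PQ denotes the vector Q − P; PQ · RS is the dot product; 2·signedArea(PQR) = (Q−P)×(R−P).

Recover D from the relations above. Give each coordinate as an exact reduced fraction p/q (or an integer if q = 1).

1. D_x = -1164/157  [E, C, D are collinear ∩ BD ⟂ EC]
2. D_y = 535/157  [E, C, D are collinear ∩ BD ⟂ EC]
   → D = (-1164/157, 535/157)

D = (-1164/157, 535/157)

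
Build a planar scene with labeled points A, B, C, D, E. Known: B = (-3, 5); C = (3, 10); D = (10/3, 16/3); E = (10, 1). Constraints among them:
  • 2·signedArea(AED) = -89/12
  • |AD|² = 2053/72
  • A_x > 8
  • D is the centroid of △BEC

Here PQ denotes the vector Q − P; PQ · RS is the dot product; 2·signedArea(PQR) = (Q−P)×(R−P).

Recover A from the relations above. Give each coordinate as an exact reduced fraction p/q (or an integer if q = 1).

A = (33/4, 13/4)

1. A_x = 33/4  [line -13/3·x + -20/3·y + 689/12 = 0 ∩ |AD|² = 2053/72]
2. A_y = 13/4  [line -13/3·x + -20/3·y + 689/12 = 0 ∩ |AD|² = 2053/72]
   → A = (33/4, 13/4)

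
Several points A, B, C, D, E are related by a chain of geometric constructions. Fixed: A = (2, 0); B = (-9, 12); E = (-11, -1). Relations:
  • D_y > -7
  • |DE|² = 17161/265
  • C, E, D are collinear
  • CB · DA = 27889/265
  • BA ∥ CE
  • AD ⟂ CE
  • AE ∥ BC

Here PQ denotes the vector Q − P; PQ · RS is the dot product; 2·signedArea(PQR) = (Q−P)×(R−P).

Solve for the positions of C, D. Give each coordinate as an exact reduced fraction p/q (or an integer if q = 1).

C = (-22, 11)
D = (-1474/265, -1837/265)

1. C_x = -22  [BA ∥ CE ∩ AE ∥ BC]
2. C_y = 11  [BA ∥ CE ∩ AE ∥ BC]
   → C = (-22, 11)
3. D_x = -1474/265  [C, E, D are collinear ∩ AD ⟂ CE]
4. D_y = -1837/265  [C, E, D are collinear ∩ AD ⟂ CE]
   → D = (-1474/265, -1837/265)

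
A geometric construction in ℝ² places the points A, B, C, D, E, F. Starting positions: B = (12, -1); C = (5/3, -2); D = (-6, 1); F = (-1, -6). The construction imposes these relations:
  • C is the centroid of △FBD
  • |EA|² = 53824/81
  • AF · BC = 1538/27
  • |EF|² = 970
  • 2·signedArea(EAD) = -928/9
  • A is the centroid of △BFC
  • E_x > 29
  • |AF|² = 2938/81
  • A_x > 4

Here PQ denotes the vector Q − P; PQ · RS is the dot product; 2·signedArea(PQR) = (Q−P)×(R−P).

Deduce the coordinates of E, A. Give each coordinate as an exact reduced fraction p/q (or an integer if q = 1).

A = (38/9, -3)
E = (30, -3)

1. A_x = 38/9  [A is the centroid of △BFC]
2. A_y = -3  [A is the centroid of △BFC]
   → A = (38/9, -3)
3. E_x = 30  [line -4·x + -92/9·y + 268/3 = 0 ∩ |EF|² = 970]
4. E_y = -3  [line -4·x + -92/9·y + 268/3 = 0 ∩ |EF|² = 970]
   → E = (30, -3)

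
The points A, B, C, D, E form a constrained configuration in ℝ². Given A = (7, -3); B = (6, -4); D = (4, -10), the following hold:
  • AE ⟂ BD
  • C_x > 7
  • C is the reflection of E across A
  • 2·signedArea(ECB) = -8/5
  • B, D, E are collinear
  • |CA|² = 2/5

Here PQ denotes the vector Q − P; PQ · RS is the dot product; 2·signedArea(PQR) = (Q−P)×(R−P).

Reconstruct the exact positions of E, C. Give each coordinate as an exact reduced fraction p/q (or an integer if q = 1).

1. E_x = 32/5  [B, D, E are collinear ∩ AE ⟂ BD]
2. E_y = -14/5  [B, D, E are collinear ∩ AE ⟂ BD]
   → E = (32/5, -14/5)
3. C_x = 38/5  [C is the reflection of E across A]
4. C_y = -16/5  [C is the reflection of E across A]
   → C = (38/5, -16/5)

C = (38/5, -16/5)
E = (32/5, -14/5)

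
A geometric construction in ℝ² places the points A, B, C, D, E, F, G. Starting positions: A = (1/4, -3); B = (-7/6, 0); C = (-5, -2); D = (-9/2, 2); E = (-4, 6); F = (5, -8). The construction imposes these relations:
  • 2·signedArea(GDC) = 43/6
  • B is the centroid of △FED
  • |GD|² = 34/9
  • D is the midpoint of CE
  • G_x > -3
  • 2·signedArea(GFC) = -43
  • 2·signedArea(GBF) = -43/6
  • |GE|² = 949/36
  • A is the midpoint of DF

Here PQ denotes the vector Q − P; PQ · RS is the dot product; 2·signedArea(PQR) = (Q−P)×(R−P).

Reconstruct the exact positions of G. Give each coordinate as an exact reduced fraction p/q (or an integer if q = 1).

1. G_x = -17/6  [2·signedArea(GBF) = -43/6 ∩ 2·signedArea(GFC) = -43]
2. G_y = 1  [2·signedArea(GBF) = -43/6 ∩ 2·signedArea(GFC) = -43]
   → G = (-17/6, 1)

G = (-17/6, 1)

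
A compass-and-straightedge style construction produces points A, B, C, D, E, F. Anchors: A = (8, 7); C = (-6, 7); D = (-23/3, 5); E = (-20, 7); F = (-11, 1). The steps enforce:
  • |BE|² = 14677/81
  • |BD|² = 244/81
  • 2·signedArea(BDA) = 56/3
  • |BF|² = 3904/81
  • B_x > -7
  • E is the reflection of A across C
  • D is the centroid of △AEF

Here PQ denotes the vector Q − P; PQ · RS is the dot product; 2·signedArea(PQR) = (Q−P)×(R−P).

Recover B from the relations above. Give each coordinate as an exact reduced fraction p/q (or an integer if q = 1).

B = (-59/9, 19/3)

1. B_x = -59/9  [line -2·x + 47/3·y + -337/3 = 0 ∩ |BE|² = 14677/81]
2. B_y = 19/3  [line -2·x + 47/3·y + -337/3 = 0 ∩ |BE|² = 14677/81]
   → B = (-59/9, 19/3)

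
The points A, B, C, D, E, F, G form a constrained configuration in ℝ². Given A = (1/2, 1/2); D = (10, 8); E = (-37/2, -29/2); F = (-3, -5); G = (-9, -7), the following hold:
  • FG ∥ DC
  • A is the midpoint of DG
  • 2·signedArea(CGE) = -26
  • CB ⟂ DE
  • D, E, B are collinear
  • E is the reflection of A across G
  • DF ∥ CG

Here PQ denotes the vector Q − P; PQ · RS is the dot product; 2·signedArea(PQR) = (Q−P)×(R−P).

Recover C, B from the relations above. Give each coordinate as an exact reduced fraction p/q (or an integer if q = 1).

1. C_x = 4  [DF ∥ CG ∩ FG ∥ DC]
2. C_y = 6  [DF ∥ CG ∩ FG ∥ DC]
   → C = (4, 6)
3. B_x = 1562/293  [D, E, B are collinear ∩ CB ⟂ DE]
4. B_y = 1264/293  [D, E, B are collinear ∩ CB ⟂ DE]
   → B = (1562/293, 1264/293)

B = (1562/293, 1264/293)
C = (4, 6)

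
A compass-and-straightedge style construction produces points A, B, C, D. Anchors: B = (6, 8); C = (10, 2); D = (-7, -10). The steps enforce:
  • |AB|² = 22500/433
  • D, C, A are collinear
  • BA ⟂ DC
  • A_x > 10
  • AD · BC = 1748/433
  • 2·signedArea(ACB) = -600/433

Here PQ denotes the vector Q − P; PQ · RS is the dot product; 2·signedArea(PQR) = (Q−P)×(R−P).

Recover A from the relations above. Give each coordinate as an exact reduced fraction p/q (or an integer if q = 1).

A = (4398/433, 914/433)

1. A_x = 4398/433  [D, C, A are collinear ∩ BA ⟂ DC]
2. A_y = 914/433  [D, C, A are collinear ∩ BA ⟂ DC]
   → A = (4398/433, 914/433)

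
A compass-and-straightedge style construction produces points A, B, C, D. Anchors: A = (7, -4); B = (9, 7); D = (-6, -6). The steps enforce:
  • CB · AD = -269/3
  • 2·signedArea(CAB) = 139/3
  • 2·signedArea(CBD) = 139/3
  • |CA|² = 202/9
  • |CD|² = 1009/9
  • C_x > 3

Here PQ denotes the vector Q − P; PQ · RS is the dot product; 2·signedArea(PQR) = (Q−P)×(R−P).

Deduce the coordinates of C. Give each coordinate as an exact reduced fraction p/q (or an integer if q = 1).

1. C_x = 10/3  [2·signedArea(CAB) = 139/3 ∩ 2·signedArea(CBD) = 139/3]
2. C_y = -1  [2·signedArea(CAB) = 139/3 ∩ 2·signedArea(CBD) = 139/3]
   → C = (10/3, -1)

C = (10/3, -1)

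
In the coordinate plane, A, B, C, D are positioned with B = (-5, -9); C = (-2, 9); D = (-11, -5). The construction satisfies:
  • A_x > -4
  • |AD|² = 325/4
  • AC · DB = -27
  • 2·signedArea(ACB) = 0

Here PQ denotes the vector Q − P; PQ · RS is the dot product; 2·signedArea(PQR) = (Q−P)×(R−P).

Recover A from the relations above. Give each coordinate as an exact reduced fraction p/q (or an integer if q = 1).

1. A_x = -7/2  [2·signedArea(ACB) = 0 ∩ AC · DB = -27]
2. A_y = 0  [2·signedArea(ACB) = 0 ∩ AC · DB = -27]
   → A = (-7/2, 0)

A = (-7/2, 0)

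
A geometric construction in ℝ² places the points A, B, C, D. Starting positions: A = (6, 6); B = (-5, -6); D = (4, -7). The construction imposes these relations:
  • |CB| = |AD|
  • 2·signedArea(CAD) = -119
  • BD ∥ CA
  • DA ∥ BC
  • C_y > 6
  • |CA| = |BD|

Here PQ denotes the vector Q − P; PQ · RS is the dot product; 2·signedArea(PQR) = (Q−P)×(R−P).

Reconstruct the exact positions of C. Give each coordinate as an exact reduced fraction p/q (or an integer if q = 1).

1. C_x = -3  [BD ∥ CA ∩ DA ∥ BC]
2. C_y = 7  [BD ∥ CA ∩ DA ∥ BC]
   → C = (-3, 7)

C = (-3, 7)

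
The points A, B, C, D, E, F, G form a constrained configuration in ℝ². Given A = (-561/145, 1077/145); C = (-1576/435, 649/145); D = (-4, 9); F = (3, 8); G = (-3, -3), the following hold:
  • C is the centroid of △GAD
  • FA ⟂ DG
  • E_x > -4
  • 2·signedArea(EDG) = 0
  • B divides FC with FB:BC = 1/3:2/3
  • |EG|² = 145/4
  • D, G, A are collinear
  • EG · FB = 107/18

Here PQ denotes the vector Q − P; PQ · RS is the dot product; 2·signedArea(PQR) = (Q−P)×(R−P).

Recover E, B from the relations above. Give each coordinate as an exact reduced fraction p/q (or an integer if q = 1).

1. B_x = 1034/1305  [B divides FC with FB:BC = 1/3:2/3]
2. B_y = 2969/435  [B divides FC with FB:BC = 1/3:2/3]
   → B = (1034/1305, 2969/435)
3. E_x = -7/2  [2·signedArea(EDG) = 0 ∩ EG · FB = 107/18]
4. E_y = 3  [2·signedArea(EDG) = 0 ∩ EG · FB = 107/18]
   → E = (-7/2, 3)

B = (1034/1305, 2969/435)
E = (-7/2, 3)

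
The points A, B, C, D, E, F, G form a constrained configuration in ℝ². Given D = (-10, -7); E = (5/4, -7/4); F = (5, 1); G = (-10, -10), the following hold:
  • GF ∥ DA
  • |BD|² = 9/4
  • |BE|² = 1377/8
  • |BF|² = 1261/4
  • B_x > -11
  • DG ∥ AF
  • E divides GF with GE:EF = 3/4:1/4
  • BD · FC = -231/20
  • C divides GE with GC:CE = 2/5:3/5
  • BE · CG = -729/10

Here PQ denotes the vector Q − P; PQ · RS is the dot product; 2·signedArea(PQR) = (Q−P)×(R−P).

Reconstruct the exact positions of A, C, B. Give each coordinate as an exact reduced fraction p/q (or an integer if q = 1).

A = (5, 4)
B = (-10, -17/2)
C = (-11/2, -67/10)

1. A_x = 5  [DG ∥ AF ∩ GF ∥ DA]
2. A_y = 4  [DG ∥ AF ∩ GF ∥ DA]
   → A = (5, 4)
3. C_x = -11/2  [C divides GE with GC:CE = 2/5:3/5]
4. C_y = -67/10  [C divides GE with GC:CE = 2/5:3/5]
   → C = (-11/2, -67/10)
5. B_x = -10  [line 21/2·x + 77/10·y + 3409/20 = 0 ∩ |BD|² = 9/4]
6. B_y = -17/2  [line 21/2·x + 77/10·y + 3409/20 = 0 ∩ |BD|² = 9/4]
   → B = (-10, -17/2)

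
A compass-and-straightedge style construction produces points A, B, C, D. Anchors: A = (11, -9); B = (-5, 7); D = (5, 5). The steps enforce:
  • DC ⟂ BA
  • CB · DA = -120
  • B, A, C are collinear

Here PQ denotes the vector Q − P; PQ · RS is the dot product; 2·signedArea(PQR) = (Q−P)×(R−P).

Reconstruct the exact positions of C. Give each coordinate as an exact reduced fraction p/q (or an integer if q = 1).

1. C_x = 1  [B, A, C are collinear ∩ DC ⟂ BA]
2. C_y = 1  [B, A, C are collinear ∩ DC ⟂ BA]
   → C = (1, 1)

C = (1, 1)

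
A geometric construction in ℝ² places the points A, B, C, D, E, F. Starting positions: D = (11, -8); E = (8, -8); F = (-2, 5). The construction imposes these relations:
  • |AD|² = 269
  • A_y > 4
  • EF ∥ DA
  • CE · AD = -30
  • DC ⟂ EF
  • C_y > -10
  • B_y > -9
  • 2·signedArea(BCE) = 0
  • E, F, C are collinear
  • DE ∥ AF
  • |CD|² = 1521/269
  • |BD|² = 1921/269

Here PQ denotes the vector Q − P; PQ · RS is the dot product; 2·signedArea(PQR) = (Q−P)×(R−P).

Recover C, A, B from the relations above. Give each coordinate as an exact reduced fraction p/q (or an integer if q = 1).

1. C_x = 2452/269  [E, F, C are collinear ∩ DC ⟂ EF]
2. C_y = -2542/269  [E, F, C are collinear ∩ DC ⟂ EF]
   → C = (2452/269, -2542/269)
3. A_x = 1  [DE ∥ AF ∩ EF ∥ DA]
4. A_y = 5  [DE ∥ AF ∩ EF ∥ DA]
   → A = (1, 5)
5. B_x = 2252/269  [line -390/269·x + -300/269·y + 720/269 = 0 ∩ |BD|² = 1921/269]
6. B_y = -2282/269  [line -390/269·x + -300/269·y + 720/269 = 0 ∩ |BD|² = 1921/269]
   → B = (2252/269, -2282/269)

A = (1, 5)
B = (2252/269, -2282/269)
C = (2452/269, -2542/269)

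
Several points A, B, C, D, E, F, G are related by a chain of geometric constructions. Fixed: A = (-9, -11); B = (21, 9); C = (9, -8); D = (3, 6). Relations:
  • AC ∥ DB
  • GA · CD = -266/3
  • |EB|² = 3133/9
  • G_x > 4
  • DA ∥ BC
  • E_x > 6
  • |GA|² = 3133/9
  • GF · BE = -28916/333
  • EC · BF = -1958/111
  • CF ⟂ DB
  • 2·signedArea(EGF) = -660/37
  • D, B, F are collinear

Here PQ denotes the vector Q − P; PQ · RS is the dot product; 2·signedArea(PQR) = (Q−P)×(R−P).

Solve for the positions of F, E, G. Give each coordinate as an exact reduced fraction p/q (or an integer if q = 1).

E = (7, -10/3)
F = (243/37, 244/37)
G = (5, 4/3)

1. F_x = 243/37  [D, B, F are collinear ∩ CF ⟂ DB]
2. F_y = 244/37  [D, B, F are collinear ∩ CF ⟂ DB]
   → F = (243/37, 244/37)
3. E_x = 7  [line 534/37·x + 89/37·y + -10324/111 = 0 ∩ |EB|² = 3133/9]
4. E_y = -10/3  [line 534/37·x + 89/37·y + -10324/111 = 0 ∩ |EB|² = 3133/9]
   → E = (7, -10/3)
5. G_x = 5  [2·signedArea(EGF) = -660/37 ∩ GF · BE = -28916/333]
6. G_y = 4/3  [2·signedArea(EGF) = -660/37 ∩ GF · BE = -28916/333]
   → G = (5, 4/3)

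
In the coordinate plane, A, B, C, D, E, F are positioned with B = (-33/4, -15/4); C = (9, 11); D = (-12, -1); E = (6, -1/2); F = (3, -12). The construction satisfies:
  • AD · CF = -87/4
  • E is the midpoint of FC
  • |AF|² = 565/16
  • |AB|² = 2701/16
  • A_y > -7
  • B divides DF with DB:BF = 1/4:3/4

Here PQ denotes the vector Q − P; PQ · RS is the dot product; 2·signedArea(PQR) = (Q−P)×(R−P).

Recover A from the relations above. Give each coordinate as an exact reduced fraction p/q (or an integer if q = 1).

1. A_x = 9/2  [line 6·x + 23·y + 467/4 = 0 ∩ |AF|² = 565/16]
2. A_y = -25/4  [line 6·x + 23·y + 467/4 = 0 ∩ |AF|² = 565/16]
   → A = (9/2, -25/4)

A = (9/2, -25/4)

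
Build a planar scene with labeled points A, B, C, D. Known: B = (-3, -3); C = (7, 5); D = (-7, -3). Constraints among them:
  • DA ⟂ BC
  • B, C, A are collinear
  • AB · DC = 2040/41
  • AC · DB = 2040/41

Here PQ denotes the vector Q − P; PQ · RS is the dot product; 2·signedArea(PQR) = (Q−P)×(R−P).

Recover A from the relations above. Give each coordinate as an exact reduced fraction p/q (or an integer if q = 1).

A = (-223/41, -203/41)

1. A_x = -223/41  [B, C, A are collinear ∩ DA ⟂ BC]
2. A_y = -203/41  [B, C, A are collinear ∩ DA ⟂ BC]
   → A = (-223/41, -203/41)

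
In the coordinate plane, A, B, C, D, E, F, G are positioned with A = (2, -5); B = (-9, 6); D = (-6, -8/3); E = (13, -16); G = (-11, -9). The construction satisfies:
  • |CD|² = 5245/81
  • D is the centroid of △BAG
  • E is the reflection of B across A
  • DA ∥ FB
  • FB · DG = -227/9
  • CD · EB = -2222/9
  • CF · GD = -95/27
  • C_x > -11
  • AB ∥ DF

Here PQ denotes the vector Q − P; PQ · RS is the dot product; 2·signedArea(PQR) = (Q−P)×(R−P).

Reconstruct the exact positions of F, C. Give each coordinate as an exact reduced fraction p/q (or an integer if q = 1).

C = (-32/3, 35/9)
F = (-17, 25/3)

1. F_x = -17  [DA ∥ FB ∩ AB ∥ DF]
2. F_y = 25/3  [DA ∥ FB ∩ AB ∥ DF]
   → F = (-17, 25/3)
3. C_x = -32/3  [CD · EB = -2222/9 ∩ CF · GD = -95/27]
4. C_y = 35/9  [CD · EB = -2222/9 ∩ CF · GD = -95/27]
   → C = (-32/3, 35/9)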